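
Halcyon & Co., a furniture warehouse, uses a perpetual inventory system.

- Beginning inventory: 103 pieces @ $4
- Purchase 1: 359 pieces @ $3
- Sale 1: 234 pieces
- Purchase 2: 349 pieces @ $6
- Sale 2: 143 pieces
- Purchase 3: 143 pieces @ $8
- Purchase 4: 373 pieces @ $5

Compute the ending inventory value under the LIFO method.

Ending inventory = $5,032

Sale 1 (234) [LIFO — newest first]: 234 @ $3 = $702
Sale 2 (143) [LIFO — newest first]: 143 @ $6 = $858
Total COGS = $702 + $858 = $1,560
Ending inventory: 103 @ $4 + 125 @ $3 + 206 @ $6 + 143 @ $8 + 373 @ $5 = $5,032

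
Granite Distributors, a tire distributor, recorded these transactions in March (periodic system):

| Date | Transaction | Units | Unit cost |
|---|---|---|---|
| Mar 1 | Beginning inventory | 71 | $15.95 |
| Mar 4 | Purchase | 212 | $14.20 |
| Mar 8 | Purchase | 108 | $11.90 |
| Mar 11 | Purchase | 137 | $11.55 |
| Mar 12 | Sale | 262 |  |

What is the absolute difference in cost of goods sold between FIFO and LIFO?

$735.70

FIFO COGS: 71 @ $15.95 + 191 @ $14.20 = $3,844.65
LIFO COGS: 137 @ $11.55 + 108 @ $11.90 + 17 @ $14.20 = $3,108.95
Difference = |$3,844.65 − $3,108.95| = $735.70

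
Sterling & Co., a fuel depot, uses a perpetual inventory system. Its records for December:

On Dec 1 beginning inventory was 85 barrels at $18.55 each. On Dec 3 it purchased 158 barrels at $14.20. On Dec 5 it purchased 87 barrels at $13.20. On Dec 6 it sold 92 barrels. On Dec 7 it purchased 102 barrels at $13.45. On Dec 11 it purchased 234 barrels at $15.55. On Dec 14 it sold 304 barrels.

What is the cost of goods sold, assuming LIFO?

Dec 6, 92 sold [LIFO — newest first]: 87 @ $13.20 + 5 @ $14.20 = $1,219.40
Dec 14, 304 sold [LIFO — newest first]: 234 @ $15.55 + 70 @ $13.45 = $4,580.20
Total COGS = $1,219.40 + $4,580.20 = $5,799.60
Ending inventory: 85 @ $18.55 + 153 @ $14.20 + 32 @ $13.45 = $4,179.75

COGS = $5,799.60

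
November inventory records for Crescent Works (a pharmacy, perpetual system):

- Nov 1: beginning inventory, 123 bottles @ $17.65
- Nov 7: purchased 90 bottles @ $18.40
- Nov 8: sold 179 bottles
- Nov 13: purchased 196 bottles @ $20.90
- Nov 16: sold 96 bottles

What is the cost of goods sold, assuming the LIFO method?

COGS = $5,233.25

Nov 8, 179 sold [LIFO — newest first]: 90 @ $18.40 + 89 @ $17.65 = $3,226.85
Nov 16, 96 sold [LIFO — newest first]: 96 @ $20.90 = $2,006.40
Total COGS = $3,226.85 + $2,006.40 = $5,233.25
Ending inventory: 34 @ $17.65 + 100 @ $20.90 = $2,690.10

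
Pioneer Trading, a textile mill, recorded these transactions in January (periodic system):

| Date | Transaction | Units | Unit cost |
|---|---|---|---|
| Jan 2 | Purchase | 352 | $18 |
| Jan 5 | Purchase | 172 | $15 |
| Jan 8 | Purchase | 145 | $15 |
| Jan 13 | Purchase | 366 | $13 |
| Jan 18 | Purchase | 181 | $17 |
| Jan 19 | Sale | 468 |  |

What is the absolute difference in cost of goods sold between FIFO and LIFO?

$1,268

FIFO COGS: 352 @ $18 + 116 @ $15 = $8,076
LIFO COGS: 181 @ $17 + 287 @ $13 = $6,808
Difference = |$8,076 − $6,808| = $1,268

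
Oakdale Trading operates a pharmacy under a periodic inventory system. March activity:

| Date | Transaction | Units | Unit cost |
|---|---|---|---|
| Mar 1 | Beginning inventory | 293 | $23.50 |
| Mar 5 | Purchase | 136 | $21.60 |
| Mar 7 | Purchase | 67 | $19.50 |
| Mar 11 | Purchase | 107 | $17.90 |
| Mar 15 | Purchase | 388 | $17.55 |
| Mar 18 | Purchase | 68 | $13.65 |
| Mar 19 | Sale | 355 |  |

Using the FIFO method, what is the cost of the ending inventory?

Ending inventory = $12,557.80

Mar 19, 355 sold [FIFO — oldest first]: 293 @ $23.50 + 62 @ $21.60 = $8,224.70
Ending inventory: 74 @ $21.60 + 67 @ $19.50 + 107 @ $17.90 + 388 @ $17.55 + 68 @ $13.65 = $12,557.80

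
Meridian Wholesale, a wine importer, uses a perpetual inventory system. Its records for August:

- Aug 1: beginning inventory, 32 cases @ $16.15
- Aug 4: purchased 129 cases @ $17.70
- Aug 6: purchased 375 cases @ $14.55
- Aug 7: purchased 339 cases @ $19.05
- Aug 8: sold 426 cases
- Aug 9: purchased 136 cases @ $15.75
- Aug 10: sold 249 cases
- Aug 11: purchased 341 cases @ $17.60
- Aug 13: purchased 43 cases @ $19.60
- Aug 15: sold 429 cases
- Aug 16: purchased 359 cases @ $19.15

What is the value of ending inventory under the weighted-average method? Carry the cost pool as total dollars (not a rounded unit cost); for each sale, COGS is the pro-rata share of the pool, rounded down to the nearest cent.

Ending inventory = $11,891.13

After Aug 1: 32 on hand, pool $516.80 (≈ $16.1500 each)
After Aug 4: 161 on hand, pool $2,800.10 (≈ $17.3919 each)
After Aug 6: 536 on hand, pool $8,256.35 (≈ $15.4036 each)
After Aug 7: 875 on hand, pool $14,714.30 (≈ $16.8163 each)
Aug 8, sell 426: 426/875 × $14,714.30 → $7,163.76
After Aug 9: 585 on hand, pool $9,692.54 (≈ $16.5684 each)
Aug 10, sell 249: 249/585 × $9,692.54 → $4,125.54
After Aug 11: 677 on hand, pool $11,568.60 (≈ $17.0880 each)
After Aug 13: 720 on hand, pool $12,411.40 (≈ $17.2381 each)
Aug 15, sell 429: 429/720 × $12,411.40 → $7,395.12
After Aug 16: 650 on hand, pool $11,891.13 (≈ $18.2940 each)
Total COGS = $7,163.76 + $4,125.54 + $7,395.12 = $18,684.42
Ending inventory (cost pool remaining) = $11,891.13
Check: goods available $30,575.55 = COGS $18,684.42 + ending $11,891.13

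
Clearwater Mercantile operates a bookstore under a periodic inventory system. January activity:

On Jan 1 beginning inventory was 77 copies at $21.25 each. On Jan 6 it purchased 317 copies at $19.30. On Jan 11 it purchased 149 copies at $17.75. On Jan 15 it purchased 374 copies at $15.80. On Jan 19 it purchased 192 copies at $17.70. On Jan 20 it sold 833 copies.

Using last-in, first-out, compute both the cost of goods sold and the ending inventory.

COGS = $14,229.75; ending inventory = $5,476.95

Jan 20, 833 sold [LIFO — newest first]: 192 @ $17.70 + 374 @ $15.80 + 149 @ $17.75 + 118 @ $19.30 = $14,229.75
Ending inventory: 77 @ $21.25 + 199 @ $19.30 = $5,476.95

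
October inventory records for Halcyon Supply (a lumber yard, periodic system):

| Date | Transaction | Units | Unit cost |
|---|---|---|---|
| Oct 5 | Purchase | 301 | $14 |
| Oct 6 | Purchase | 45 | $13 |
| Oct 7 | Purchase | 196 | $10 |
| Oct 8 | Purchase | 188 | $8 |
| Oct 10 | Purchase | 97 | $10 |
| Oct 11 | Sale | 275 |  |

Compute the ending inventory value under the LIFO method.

Oct 11, 275 sold [LIFO — newest first]: 97 @ $10 + 178 @ $8 = $2,394
Ending inventory: 301 @ $14 + 45 @ $13 + 196 @ $10 + 10 @ $8 = $6,839
Check: goods available $9,233 = COGS $2,394 + ending $6,839

Ending inventory = $6,839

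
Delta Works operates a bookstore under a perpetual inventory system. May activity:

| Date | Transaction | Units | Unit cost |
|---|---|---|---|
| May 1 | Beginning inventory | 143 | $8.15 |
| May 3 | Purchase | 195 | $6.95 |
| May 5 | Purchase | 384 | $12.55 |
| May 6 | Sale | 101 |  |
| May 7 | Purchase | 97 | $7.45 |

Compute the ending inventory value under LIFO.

May 6, 101 sold [LIFO — newest first]: 101 @ $12.55 = $1,267.55
Ending inventory: 143 @ $8.15 + 195 @ $6.95 + 283 @ $12.55 + 97 @ $7.45 = $6,795.00

Ending inventory = $6,795.00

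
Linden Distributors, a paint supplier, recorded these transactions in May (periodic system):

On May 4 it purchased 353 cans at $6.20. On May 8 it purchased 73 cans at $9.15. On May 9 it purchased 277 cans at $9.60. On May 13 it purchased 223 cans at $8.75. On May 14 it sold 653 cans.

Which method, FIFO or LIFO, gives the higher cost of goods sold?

LIFO

FIFO COGS: 353 @ $6.20 + 73 @ $9.15 + 227 @ $9.60 = $5,035.75
LIFO COGS: 223 @ $8.75 + 277 @ $9.60 + 73 @ $9.15 + 80 @ $6.20 = $5,774.40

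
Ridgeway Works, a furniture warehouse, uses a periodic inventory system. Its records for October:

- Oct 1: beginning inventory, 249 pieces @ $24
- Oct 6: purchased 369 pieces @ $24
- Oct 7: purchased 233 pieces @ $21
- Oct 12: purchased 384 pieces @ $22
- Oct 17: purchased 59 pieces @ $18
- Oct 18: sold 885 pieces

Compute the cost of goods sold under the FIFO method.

Oct 18, 885 sold [FIFO — oldest first]: 249 @ $24 + 369 @ $24 + 233 @ $21 + 34 @ $22 = $20,473
Ending inventory: 350 @ $22 + 59 @ $18 = $8,762

COGS = $20,473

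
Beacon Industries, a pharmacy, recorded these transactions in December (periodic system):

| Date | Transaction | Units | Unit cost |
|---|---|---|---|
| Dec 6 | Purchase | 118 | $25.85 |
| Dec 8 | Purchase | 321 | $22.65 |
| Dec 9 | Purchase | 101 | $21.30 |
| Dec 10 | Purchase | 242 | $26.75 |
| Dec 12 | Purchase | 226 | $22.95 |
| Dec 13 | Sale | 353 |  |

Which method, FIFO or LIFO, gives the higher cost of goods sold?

LIFO

FIFO COGS: 118 @ $25.85 + 235 @ $22.65 = $8,373.05
LIFO COGS: 226 @ $22.95 + 127 @ $26.75 = $8,583.95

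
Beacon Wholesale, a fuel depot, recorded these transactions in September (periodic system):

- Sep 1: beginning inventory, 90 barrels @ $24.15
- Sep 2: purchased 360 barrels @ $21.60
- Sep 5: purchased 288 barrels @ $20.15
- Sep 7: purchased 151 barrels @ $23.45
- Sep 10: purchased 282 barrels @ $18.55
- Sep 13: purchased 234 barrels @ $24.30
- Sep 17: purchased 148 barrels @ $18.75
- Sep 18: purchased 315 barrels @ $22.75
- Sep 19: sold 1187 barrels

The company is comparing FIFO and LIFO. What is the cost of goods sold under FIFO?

FIFO COGS: 90 @ $24.15 + 360 @ $21.60 + 288 @ $20.15 + 151 @ $23.45 + 282 @ $18.55 + 16 @ $24.30 = $24,913.55
LIFO COGS: 315 @ $22.75 + 148 @ $18.75 + 234 @ $24.30 + 282 @ $18.55 + 151 @ $23.45 + 57 @ $20.15 = $25,548.05

COGS = $24,913.55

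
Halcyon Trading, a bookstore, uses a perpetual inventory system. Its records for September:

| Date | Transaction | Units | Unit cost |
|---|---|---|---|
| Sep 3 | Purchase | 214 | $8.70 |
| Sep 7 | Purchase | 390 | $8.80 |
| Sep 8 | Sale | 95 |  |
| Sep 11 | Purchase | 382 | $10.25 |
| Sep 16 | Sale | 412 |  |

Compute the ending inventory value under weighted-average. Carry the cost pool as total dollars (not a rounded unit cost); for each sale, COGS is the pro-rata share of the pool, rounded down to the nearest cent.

After Sep 3: 214 on hand, pool $1,861.80 (≈ $8.7000 each)
After Sep 7: 604 on hand, pool $5,293.80 (≈ $8.7646 each)
Sep 8, sell 95: 95/604 × $5,293.80 → $832.63
After Sep 11: 891 on hand, pool $8,376.67 (≈ $9.4014 each)
Sep 16, sell 412: 412/891 × $8,376.67 → $3,873.38
Total COGS = $832.63 + $3,873.38 = $4,706.01
Ending inventory (cost pool remaining) = $4,503.29

Ending inventory = $4,503.29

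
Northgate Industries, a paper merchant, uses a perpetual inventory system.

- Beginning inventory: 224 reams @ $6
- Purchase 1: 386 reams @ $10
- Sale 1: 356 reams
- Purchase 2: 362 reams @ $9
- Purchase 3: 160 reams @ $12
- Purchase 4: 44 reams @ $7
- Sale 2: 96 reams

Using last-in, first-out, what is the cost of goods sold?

Sale 1 (356) [LIFO — newest first]: 356 @ $10 = $3,560
Sale 2 (96) [LIFO — newest first]: 44 @ $7 + 52 @ $12 = $932
Total COGS = $3,560 + $932 = $4,492
Ending inventory: 224 @ $6 + 30 @ $10 + 362 @ $9 + 108 @ $12 = $6,198
Check: goods available $10,690 = COGS $4,492 + ending $6,198

COGS = $4,492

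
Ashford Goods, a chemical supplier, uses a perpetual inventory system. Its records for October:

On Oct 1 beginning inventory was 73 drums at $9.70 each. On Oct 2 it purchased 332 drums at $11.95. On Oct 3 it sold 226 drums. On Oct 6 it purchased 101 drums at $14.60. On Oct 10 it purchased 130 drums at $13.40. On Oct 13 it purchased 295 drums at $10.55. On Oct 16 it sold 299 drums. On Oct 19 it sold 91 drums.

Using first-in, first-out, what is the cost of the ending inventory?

Oct 3, 226 sold [FIFO — oldest first]: 73 @ $9.70 + 153 @ $11.95 = $2,536.45
Oct 16, 299 sold [FIFO — oldest first]: 179 @ $11.95 + 101 @ $14.60 + 19 @ $13.40 = $3,868.25
Oct 19, 91 sold [FIFO — oldest first]: 91 @ $13.40 = $1,219.40
Total COGS = $2,536.45 + $3,868.25 + $1,219.40 = $7,624.10
Ending inventory: 20 @ $13.40 + 295 @ $10.55 = $3,380.25

Ending inventory = $3,380.25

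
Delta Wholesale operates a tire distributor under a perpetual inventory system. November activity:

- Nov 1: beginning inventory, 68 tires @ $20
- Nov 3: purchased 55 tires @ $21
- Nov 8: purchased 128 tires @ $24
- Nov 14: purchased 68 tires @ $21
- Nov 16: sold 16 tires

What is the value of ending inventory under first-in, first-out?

Ending inventory = $6,695

Nov 16, 16 sold [FIFO — oldest first]: 16 @ $20 = $320
Ending inventory: 52 @ $20 + 55 @ $21 + 128 @ $24 + 68 @ $21 = $6,695
Check: goods available $7,015 = COGS $320 + ending $6,695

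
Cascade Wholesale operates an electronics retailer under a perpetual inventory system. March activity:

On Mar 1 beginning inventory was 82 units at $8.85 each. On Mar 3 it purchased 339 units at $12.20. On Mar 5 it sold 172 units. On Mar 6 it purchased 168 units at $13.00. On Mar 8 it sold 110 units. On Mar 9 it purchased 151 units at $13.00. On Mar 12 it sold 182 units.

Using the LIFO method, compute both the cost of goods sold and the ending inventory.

Mar 5, 172 sold [LIFO — newest first]: 172 @ $12.20 = $2,098.40
Mar 8, 110 sold [LIFO — newest first]: 110 @ $13.00 = $1,430.00
Mar 12, 182 sold [LIFO — newest first]: 151 @ $13.00 + 31 @ $13.00 = $2,366.00
Total COGS = $2,098.40 + $1,430.00 + $2,366.00 = $5,894.40
Ending inventory: 82 @ $8.85 + 167 @ $12.20 + 27 @ $13.00 = $3,114.10

COGS = $5,894.40; ending inventory = $3,114.10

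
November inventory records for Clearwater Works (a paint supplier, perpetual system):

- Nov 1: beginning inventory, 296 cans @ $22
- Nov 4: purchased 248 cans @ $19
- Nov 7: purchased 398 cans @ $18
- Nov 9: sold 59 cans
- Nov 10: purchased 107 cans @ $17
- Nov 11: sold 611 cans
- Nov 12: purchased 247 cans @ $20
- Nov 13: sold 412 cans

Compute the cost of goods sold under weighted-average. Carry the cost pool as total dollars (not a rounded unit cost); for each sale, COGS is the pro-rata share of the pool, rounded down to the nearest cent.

COGS = $20,964.45

After Nov 1: 296 on hand, pool $6,512.00 (≈ $22.0000 each)
After Nov 4: 544 on hand, pool $11,224.00 (≈ $20.6324 each)
After Nov 7: 942 on hand, pool $18,388.00 (≈ $19.5202 each)
Nov 9, sell 59: 59/942 × $18,388.00 → $1,151.69
After Nov 10: 990 on hand, pool $19,055.31 (≈ $19.2478 each)
Nov 11, sell 611: 611/990 × $19,055.31 → $11,760.39
After Nov 12: 626 on hand, pool $12,234.92 (≈ $19.5446 each)
Nov 13, sell 412: 412/626 × $12,234.92 → $8,052.37
Total COGS = $1,151.69 + $11,760.39 + $8,052.37 = $20,964.45
Ending inventory (cost pool remaining) = $4,182.55
Check: goods available $25,147.00 = COGS $20,964.45 + ending $4,182.55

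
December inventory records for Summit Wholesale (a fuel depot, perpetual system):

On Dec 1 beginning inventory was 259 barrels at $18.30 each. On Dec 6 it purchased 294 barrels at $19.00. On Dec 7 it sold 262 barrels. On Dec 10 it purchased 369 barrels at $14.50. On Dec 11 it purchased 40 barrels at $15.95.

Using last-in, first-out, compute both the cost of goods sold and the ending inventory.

COGS = $4,978.00; ending inventory = $11,336.20

Dec 7, 262 sold [LIFO — newest first]: 262 @ $19.00 = $4,978.00
Ending inventory: 259 @ $18.30 + 32 @ $19.00 + 369 @ $14.50 + 40 @ $15.95 = $11,336.20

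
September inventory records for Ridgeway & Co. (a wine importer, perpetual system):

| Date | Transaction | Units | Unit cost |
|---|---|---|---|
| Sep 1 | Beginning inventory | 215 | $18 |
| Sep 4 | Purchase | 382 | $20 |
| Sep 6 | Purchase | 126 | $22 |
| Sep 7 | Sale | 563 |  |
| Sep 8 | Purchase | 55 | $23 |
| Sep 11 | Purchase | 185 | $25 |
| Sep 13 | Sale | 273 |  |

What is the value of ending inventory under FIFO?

Ending inventory = $3,175

Sep 7, 563 sold [FIFO — oldest first]: 215 @ $18 + 348 @ $20 = $10,830
Sep 13, 273 sold [FIFO — oldest first]: 34 @ $20 + 126 @ $22 + 55 @ $23 + 58 @ $25 = $6,167
Total COGS = $10,830 + $6,167 = $16,997
Ending inventory: 127 @ $25 = $3,175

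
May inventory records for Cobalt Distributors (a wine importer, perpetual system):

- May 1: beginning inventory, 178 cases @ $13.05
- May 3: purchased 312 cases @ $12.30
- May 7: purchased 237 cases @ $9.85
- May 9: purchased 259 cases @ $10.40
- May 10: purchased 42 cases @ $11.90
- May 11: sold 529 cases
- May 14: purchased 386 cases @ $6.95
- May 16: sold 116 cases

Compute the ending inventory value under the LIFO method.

May 11, 529 sold [LIFO — newest first]: 42 @ $11.90 + 259 @ $10.40 + 228 @ $9.85 = $5,439.20
May 16, 116 sold [LIFO — newest first]: 116 @ $6.95 = $806.20
Total COGS = $5,439.20 + $806.20 = $6,245.40
Ending inventory: 178 @ $13.05 + 312 @ $12.30 + 9 @ $9.85 + 270 @ $6.95 = $8,125.65
Check: goods available $14,371.05 = COGS $6,245.40 + ending $8,125.65

Ending inventory = $8,125.65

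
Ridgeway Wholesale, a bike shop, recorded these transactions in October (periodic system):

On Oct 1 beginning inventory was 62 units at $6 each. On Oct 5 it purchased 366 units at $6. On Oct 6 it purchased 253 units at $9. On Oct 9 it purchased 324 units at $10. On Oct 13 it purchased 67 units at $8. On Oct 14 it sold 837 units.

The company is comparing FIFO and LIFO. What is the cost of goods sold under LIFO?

COGS = $7,211

FIFO COGS: 62 @ $6 + 366 @ $6 + 253 @ $9 + 156 @ $10 = $6,405
LIFO COGS: 67 @ $8 + 324 @ $10 + 253 @ $9 + 193 @ $6 = $7,211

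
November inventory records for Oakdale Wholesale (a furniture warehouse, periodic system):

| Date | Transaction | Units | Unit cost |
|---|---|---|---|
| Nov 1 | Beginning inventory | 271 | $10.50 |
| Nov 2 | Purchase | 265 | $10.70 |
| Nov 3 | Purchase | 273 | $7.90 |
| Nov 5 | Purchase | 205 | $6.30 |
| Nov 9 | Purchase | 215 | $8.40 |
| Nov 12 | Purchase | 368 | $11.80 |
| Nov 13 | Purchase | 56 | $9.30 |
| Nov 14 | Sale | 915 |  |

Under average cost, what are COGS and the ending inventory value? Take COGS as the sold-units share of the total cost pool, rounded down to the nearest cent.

Nov 14, sell 915: 915/1653 × $15,798.40 → $8,745.03
Ending inventory (cost pool remaining) = $7,053.37

COGS = $8,745.03; ending inventory = $7,053.37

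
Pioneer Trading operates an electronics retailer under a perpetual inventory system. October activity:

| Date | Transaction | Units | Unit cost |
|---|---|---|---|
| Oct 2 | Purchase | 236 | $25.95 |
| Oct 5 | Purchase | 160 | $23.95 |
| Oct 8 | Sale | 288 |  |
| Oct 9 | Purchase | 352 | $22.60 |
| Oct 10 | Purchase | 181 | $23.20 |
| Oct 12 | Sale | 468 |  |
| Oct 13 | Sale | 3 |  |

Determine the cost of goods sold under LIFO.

Oct 8, 288 sold [LIFO — newest first]: 160 @ $23.95 + 128 @ $25.95 = $7,153.60
Oct 12, 468 sold [LIFO — newest first]: 181 @ $23.20 + 287 @ $22.60 = $10,685.40
Oct 13, 3 sold [LIFO — newest first]: 3 @ $22.60 = $67.80
Total COGS = $7,153.60 + $10,685.40 + $67.80 = $17,906.80
Ending inventory: 108 @ $25.95 + 62 @ $22.60 = $4,203.80
Check: goods available $22,110.60 = COGS $17,906.80 + ending $4,203.80

COGS = $17,906.80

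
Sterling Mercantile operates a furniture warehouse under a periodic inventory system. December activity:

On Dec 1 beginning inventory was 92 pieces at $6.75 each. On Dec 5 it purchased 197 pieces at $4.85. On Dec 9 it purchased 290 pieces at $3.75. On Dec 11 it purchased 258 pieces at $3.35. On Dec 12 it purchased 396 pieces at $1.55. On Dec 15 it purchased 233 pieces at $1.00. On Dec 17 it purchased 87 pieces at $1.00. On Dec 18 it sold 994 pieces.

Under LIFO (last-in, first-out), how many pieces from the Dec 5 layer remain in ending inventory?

Dec 18, 994 sold [LIFO — newest first]: 87 @ $1.00 + 233 @ $1.00 + 396 @ $1.55 + 258 @ $3.35 + 20 @ $3.75 = $1,873.10
Ending inventory: 92 @ $6.75 + 197 @ $4.85 + 270 @ $3.75 = $2,588.95
Check: goods available $4,462.05 = COGS $1,873.10 + ending $2,588.95

197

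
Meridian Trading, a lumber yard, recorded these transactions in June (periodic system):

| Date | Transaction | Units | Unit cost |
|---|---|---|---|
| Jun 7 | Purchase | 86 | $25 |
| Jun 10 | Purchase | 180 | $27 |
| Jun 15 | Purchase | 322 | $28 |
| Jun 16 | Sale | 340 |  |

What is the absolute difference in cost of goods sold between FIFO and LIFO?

$420

FIFO COGS: 86 @ $25 + 180 @ $27 + 74 @ $28 = $9,082
LIFO COGS: 322 @ $28 + 18 @ $27 = $9,502
Difference = |$9,082 − $9,502| = $420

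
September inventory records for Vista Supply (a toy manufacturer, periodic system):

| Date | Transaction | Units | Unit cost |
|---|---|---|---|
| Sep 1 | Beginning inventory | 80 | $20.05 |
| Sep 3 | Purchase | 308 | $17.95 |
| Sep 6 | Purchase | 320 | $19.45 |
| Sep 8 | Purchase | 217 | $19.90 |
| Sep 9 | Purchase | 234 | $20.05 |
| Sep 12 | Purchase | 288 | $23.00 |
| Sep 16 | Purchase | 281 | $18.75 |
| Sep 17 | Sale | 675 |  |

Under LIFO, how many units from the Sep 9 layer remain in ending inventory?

Sep 17, 675 sold [LIFO — newest first]: 281 @ $18.75 + 288 @ $23.00 + 106 @ $20.05 = $14,018.05
Ending inventory: 80 @ $20.05 + 308 @ $17.95 + 320 @ $19.45 + 217 @ $19.90 + 128 @ $20.05 = $20,241.30

128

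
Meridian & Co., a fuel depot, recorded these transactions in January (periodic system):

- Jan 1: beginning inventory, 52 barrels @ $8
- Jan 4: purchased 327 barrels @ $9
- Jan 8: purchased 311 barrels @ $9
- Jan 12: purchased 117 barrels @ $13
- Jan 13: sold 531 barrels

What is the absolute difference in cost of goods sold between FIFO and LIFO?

$520

FIFO COGS: 52 @ $8 + 327 @ $9 + 152 @ $9 = $4,727
LIFO COGS: 117 @ $13 + 311 @ $9 + 103 @ $9 = $5,247
Difference = |$4,727 − $5,247| = $520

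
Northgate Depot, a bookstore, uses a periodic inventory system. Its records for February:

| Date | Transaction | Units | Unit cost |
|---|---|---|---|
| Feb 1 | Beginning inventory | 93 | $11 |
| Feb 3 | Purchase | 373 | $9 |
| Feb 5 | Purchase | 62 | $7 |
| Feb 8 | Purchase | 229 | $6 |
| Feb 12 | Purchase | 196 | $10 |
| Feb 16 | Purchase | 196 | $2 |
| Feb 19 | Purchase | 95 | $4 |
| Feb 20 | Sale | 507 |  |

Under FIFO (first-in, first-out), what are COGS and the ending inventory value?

COGS = $4,667; ending inventory = $4,253

Feb 20, 507 sold [FIFO — oldest first]: 93 @ $11 + 373 @ $9 + 41 @ $7 = $4,667
Ending inventory: 21 @ $7 + 229 @ $6 + 196 @ $10 + 196 @ $2 + 95 @ $4 = $4,253
Check: goods available $8,920 = COGS $4,667 + ending $4,253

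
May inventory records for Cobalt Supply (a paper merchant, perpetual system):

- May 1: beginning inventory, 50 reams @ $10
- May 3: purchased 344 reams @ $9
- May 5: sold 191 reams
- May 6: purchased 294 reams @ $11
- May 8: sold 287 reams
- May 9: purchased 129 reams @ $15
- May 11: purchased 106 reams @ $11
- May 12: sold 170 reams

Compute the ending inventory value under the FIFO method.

May 5, 191 sold [FIFO — oldest first]: 50 @ $10 + 141 @ $9 = $1,769
May 8, 287 sold [FIFO — oldest first]: 203 @ $9 + 84 @ $11 = $2,751
May 12, 170 sold [FIFO — oldest first]: 170 @ $11 = $1,870
Total COGS = $1,769 + $2,751 + $1,870 = $6,390
Ending inventory: 40 @ $11 + 129 @ $15 + 106 @ $11 = $3,541

Ending inventory = $3,541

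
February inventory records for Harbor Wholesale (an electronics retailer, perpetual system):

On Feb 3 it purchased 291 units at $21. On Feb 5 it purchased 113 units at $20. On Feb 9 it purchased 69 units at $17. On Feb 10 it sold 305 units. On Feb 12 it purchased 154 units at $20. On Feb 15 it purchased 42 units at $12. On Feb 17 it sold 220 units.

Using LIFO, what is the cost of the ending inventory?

Ending inventory = $3,024

Feb 10, 305 sold [LIFO — newest first]: 69 @ $17 + 113 @ $20 + 123 @ $21 = $6,016
Feb 17, 220 sold [LIFO — newest first]: 42 @ $12 + 154 @ $20 + 24 @ $21 = $4,088
Total COGS = $6,016 + $4,088 = $10,104
Ending inventory: 144 @ $21 = $3,024
Check: goods available $13,128 = COGS $10,104 + ending $3,024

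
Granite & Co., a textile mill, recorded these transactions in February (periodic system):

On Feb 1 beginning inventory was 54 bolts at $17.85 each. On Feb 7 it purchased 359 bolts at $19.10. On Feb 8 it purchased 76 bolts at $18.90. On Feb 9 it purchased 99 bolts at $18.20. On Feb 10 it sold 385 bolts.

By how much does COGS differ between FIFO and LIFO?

$36.80

FIFO COGS: 54 @ $17.85 + 331 @ $19.10 = $7,286.00
LIFO COGS: 99 @ $18.20 + 76 @ $18.90 + 210 @ $19.10 = $7,249.20
Difference = |$7,286.00 − $7,249.20| = $36.80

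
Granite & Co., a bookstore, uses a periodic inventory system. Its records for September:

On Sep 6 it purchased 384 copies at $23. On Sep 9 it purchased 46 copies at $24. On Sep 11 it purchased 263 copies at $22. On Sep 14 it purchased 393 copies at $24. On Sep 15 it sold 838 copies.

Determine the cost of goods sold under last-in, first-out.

Sep 15, 838 sold [LIFO — newest first]: 393 @ $24 + 263 @ $22 + 46 @ $24 + 136 @ $23 = $19,450
Ending inventory: 248 @ $23 = $5,704

COGS = $19,450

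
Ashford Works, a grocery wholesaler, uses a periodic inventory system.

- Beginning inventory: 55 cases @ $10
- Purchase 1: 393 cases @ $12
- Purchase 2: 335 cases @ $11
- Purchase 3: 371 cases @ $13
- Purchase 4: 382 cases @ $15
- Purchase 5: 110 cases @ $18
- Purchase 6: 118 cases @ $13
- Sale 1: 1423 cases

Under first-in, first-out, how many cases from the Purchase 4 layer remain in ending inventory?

Sale 1 (1423) [FIFO — oldest first]: 55 @ $10 + 393 @ $12 + 335 @ $11 + 371 @ $13 + 269 @ $15 = $17,809
Ending inventory: 113 @ $15 + 110 @ $18 + 118 @ $13 = $5,209
Check: goods available $23,018 = COGS $17,809 + ending $5,209

113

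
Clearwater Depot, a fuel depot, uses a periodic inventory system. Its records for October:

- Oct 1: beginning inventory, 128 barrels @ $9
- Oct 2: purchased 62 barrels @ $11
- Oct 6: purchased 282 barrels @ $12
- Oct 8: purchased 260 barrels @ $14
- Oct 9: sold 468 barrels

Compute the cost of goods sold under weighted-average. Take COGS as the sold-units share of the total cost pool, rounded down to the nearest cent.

Oct 9, sell 468: 468/732 × $8,858.00 → $5,663.31
Ending inventory (cost pool remaining) = $3,194.69
Check: goods available $8,858.00 = COGS $5,663.31 + ending $3,194.69

COGS = $5,663.31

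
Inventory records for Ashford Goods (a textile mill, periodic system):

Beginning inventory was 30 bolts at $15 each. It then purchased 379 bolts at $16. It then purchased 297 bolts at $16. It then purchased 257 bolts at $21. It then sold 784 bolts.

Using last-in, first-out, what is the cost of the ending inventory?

Sale 1 (784) [LIFO — newest first]: 257 @ $21 + 297 @ $16 + 230 @ $16 = $13,829
Ending inventory: 30 @ $15 + 149 @ $16 = $2,834

Ending inventory = $2,834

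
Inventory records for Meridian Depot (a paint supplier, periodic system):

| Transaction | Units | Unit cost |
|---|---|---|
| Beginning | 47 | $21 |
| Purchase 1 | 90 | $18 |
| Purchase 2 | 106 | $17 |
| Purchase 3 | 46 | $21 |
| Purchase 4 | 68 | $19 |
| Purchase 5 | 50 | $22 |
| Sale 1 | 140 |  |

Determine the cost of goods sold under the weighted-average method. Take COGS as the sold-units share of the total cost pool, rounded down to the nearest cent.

COGS = $2,671.69

Sale 1, sell 140: 140/407 × $7,767.00 → $2,671.69
Ending inventory (cost pool remaining) = $5,095.31
Check: goods available $7,767.00 = COGS $2,671.69 + ending $5,095.31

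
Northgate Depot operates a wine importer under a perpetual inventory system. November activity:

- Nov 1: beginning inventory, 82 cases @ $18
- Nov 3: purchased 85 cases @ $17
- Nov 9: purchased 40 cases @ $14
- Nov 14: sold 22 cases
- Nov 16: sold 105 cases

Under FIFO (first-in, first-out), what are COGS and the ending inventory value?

Nov 14, 22 sold [FIFO — oldest first]: 22 @ $18 = $396
Nov 16, 105 sold [FIFO — oldest first]: 60 @ $18 + 45 @ $17 = $1,845
Total COGS = $396 + $1,845 = $2,241
Ending inventory: 40 @ $17 + 40 @ $14 = $1,240

COGS = $2,241; ending inventory = $1,240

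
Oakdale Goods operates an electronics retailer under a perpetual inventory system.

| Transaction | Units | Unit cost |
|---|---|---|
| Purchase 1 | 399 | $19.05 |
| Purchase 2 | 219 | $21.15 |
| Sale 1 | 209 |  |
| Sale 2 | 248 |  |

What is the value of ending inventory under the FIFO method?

Ending inventory = $3,405.15

Sale 1 (209) [FIFO — oldest first]: 209 @ $19.05 = $3,981.45
Sale 2 (248) [FIFO — oldest first]: 190 @ $19.05 + 58 @ $21.15 = $4,846.20
Total COGS = $3,981.45 + $4,846.20 = $8,827.65
Ending inventory: 161 @ $21.15 = $3,405.15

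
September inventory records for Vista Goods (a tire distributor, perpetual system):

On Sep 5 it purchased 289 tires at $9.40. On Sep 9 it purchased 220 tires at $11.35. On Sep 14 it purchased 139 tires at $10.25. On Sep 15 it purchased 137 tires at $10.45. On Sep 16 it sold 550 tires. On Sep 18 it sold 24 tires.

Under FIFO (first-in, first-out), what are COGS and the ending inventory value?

COGS = $5,879.85; ending inventory = $2,190.15

Sep 16, 550 sold [FIFO — oldest first]: 289 @ $9.40 + 220 @ $11.35 + 41 @ $10.25 = $5,633.85
Sep 18, 24 sold [FIFO — oldest first]: 24 @ $10.25 = $246.00
Total COGS = $5,633.85 + $246.00 = $5,879.85
Ending inventory: 74 @ $10.25 + 137 @ $10.45 = $2,190.15
Check: goods available $8,070.00 = COGS $5,879.85 + ending $2,190.15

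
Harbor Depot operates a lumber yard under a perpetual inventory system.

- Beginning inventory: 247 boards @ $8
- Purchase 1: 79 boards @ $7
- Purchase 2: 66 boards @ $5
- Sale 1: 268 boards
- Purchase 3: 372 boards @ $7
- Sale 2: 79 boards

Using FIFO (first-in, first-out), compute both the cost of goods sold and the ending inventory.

Sale 1 (268) [FIFO — oldest first]: 247 @ $8 + 21 @ $7 = $2,123
Sale 2 (79) [FIFO — oldest first]: 58 @ $7 + 21 @ $5 = $511
Total COGS = $2,123 + $511 = $2,634
Ending inventory: 45 @ $5 + 372 @ $7 = $2,829

COGS = $2,634; ending inventory = $2,829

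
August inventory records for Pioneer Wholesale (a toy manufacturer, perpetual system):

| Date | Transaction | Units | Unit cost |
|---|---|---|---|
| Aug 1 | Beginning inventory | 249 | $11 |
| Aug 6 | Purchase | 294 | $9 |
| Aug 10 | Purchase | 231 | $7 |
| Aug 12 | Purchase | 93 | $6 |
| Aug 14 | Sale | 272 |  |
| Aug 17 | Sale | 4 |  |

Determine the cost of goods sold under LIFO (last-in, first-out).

Aug 14, 272 sold [LIFO — newest first]: 93 @ $6 + 179 @ $7 = $1,811
Aug 17, 4 sold [LIFO — newest first]: 4 @ $7 = $28
Total COGS = $1,811 + $28 = $1,839
Ending inventory: 249 @ $11 + 294 @ $9 + 48 @ $7 = $5,721

COGS = $1,839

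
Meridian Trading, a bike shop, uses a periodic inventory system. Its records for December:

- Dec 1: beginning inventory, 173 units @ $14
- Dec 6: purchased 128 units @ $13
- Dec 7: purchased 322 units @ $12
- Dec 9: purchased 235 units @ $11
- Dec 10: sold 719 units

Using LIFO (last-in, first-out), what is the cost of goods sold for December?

Dec 10, 719 sold [LIFO — newest first]: 235 @ $11 + 322 @ $12 + 128 @ $13 + 34 @ $14 = $8,589
Ending inventory: 139 @ $14 = $1,946

COGS = $8,589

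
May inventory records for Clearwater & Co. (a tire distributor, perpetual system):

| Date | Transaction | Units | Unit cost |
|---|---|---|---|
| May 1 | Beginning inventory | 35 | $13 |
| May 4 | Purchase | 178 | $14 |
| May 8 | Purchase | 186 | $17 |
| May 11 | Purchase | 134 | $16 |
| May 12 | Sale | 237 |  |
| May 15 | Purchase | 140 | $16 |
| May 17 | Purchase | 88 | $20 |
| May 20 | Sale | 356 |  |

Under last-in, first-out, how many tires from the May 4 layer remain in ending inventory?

133

May 12, 237 sold [LIFO — newest first]: 134 @ $16 + 103 @ $17 = $3,895
May 20, 356 sold [LIFO — newest first]: 88 @ $20 + 140 @ $16 + 83 @ $17 + 45 @ $14 = $6,041
Total COGS = $3,895 + $6,041 = $9,936
Ending inventory: 35 @ $13 + 133 @ $14 = $2,317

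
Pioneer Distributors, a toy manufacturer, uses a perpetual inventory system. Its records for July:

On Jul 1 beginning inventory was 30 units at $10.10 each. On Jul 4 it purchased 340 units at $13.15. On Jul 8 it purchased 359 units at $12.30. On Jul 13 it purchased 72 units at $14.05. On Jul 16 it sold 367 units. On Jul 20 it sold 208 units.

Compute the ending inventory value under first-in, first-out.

Ending inventory = $2,905.80

Jul 16, 367 sold [FIFO — oldest first]: 30 @ $10.10 + 337 @ $13.15 = $4,734.55
Jul 20, 208 sold [FIFO — oldest first]: 3 @ $13.15 + 205 @ $12.30 = $2,560.95
Total COGS = $4,734.55 + $2,560.95 = $7,295.50
Ending inventory: 154 @ $12.30 + 72 @ $14.05 = $2,905.80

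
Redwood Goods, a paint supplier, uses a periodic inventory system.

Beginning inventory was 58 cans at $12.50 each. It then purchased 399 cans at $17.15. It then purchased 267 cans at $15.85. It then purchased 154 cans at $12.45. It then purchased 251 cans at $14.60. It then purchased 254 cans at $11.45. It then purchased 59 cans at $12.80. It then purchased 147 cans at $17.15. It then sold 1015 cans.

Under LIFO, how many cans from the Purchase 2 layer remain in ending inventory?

Sale 1 (1015) [LIFO — newest first]: 147 @ $17.15 + 59 @ $12.80 + 254 @ $11.45 + 251 @ $14.60 + 154 @ $12.45 + 150 @ $15.85 = $14,143.95
Ending inventory: 58 @ $12.50 + 399 @ $17.15 + 117 @ $15.85 = $9,422.30

117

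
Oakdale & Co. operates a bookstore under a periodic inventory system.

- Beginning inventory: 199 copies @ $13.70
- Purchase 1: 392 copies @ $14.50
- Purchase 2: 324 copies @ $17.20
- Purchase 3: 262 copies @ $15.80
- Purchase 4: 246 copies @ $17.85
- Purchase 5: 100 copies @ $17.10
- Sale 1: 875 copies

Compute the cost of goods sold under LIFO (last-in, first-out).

Sale 1 (875) [LIFO — newest first]: 100 @ $17.10 + 246 @ $17.85 + 262 @ $15.80 + 267 @ $17.20 = $14,833.10
Ending inventory: 199 @ $13.70 + 392 @ $14.50 + 57 @ $17.20 = $9,390.70
Check: goods available $24,223.80 = COGS $14,833.10 + ending $9,390.70

COGS = $14,833.10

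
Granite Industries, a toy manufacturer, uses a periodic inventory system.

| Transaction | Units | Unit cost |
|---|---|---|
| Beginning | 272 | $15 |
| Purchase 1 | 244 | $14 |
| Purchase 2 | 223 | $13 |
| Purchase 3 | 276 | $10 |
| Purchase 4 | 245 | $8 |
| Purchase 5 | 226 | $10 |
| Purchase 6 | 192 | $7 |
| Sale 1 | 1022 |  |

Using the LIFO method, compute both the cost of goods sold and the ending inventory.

Sale 1 (1022) [LIFO — newest first]: 192 @ $7 + 226 @ $10 + 245 @ $8 + 276 @ $10 + 83 @ $13 = $9,403
Ending inventory: 272 @ $15 + 244 @ $14 + 140 @ $13 = $9,316

COGS = $9,403; ending inventory = $9,316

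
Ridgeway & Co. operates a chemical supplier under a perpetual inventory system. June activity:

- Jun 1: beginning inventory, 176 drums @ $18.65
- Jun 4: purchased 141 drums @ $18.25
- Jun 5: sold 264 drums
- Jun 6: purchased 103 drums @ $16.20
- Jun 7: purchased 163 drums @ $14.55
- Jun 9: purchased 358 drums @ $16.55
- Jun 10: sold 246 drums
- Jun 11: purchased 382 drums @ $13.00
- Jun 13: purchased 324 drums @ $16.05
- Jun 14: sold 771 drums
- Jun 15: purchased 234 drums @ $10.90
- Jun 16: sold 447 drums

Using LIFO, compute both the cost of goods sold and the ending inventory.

COGS = $25,929.15; ending inventory = $2,608.45

Jun 5, 264 sold [LIFO — newest first]: 141 @ $18.25 + 123 @ $18.65 = $4,867.20
Jun 10, 246 sold [LIFO — newest first]: 246 @ $16.55 = $4,071.30
Jun 14, 771 sold [LIFO — newest first]: 324 @ $16.05 + 382 @ $13.00 + 65 @ $16.55 = $11,241.95
Jun 16, 447 sold [LIFO — newest first]: 234 @ $10.90 + 47 @ $16.55 + 163 @ $14.55 + 3 @ $16.20 = $5,748.70
Total COGS = $4,867.20 + $4,071.30 + $11,241.95 + $5,748.70 = $25,929.15
Ending inventory: 53 @ $18.65 + 100 @ $16.20 = $2,608.45
Check: goods available $28,537.60 = COGS $25,929.15 + ending $2,608.45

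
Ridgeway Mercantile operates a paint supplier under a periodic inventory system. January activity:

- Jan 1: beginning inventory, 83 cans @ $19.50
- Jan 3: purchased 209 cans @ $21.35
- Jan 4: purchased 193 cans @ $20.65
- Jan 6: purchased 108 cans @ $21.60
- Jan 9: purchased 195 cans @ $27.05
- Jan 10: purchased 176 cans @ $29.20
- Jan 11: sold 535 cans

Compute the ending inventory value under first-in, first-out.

Ending inventory = $11,666.75

Jan 11, 535 sold [FIFO — oldest first]: 83 @ $19.50 + 209 @ $21.35 + 193 @ $20.65 + 50 @ $21.60 = $11,146.10
Ending inventory: 58 @ $21.60 + 195 @ $27.05 + 176 @ $29.20 = $11,666.75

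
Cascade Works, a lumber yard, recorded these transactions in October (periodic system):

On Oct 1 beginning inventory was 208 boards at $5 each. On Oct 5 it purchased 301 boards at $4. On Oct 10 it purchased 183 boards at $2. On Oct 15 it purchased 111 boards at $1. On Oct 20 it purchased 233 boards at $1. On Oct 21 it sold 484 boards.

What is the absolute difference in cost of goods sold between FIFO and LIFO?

FIFO COGS: 208 @ $5 + 276 @ $4 = $2,144
LIFO COGS: 233 @ $1 + 111 @ $1 + 140 @ $2 = $624
Difference = |$2,144 − $624| = $1,520

$1,520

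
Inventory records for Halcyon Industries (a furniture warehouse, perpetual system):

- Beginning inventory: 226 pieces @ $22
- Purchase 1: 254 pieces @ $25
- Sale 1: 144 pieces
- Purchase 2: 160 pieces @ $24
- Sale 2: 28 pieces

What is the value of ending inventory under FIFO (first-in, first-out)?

Sale 1 (144) [FIFO — oldest first]: 144 @ $22 = $3,168
Sale 2 (28) [FIFO — oldest first]: 28 @ $22 = $616
Total COGS = $3,168 + $616 = $3,784
Ending inventory: 54 @ $22 + 254 @ $25 + 160 @ $24 = $11,378

Ending inventory = $11,378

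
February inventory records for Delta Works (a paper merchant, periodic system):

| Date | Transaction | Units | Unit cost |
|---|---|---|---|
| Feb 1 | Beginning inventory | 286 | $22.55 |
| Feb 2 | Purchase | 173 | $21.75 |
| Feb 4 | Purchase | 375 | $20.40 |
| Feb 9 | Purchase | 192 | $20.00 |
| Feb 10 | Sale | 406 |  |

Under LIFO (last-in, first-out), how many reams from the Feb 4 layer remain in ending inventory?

Feb 10, 406 sold [LIFO — newest first]: 192 @ $20.00 + 214 @ $20.40 = $8,205.60
Ending inventory: 286 @ $22.55 + 173 @ $21.75 + 161 @ $20.40 = $13,496.45

161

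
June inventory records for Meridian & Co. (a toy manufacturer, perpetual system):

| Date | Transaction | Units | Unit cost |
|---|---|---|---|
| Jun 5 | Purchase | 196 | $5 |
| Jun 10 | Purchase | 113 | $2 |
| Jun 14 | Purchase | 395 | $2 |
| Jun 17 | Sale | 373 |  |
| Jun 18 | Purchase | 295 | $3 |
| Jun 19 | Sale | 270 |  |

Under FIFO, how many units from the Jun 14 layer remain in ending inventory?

61

Jun 17, 373 sold [FIFO — oldest first]: 196 @ $5 + 113 @ $2 + 64 @ $2 = $1,334
Jun 19, 270 sold [FIFO — oldest first]: 270 @ $2 = $540
Total COGS = $1,334 + $540 = $1,874
Ending inventory: 61 @ $2 + 295 @ $3 = $1,007
Check: goods available $2,881 = COGS $1,874 + ending $1,007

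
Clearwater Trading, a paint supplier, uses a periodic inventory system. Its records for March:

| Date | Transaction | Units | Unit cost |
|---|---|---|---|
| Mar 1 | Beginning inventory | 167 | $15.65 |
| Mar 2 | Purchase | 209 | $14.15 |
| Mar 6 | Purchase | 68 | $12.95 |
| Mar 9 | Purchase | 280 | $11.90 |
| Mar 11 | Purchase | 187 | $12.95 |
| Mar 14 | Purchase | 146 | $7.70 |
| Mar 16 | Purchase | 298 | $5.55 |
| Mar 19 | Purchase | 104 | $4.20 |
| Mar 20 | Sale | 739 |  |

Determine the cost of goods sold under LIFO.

Mar 20, 739 sold [LIFO — newest first]: 104 @ $4.20 + 298 @ $5.55 + 146 @ $7.70 + 187 @ $12.95 + 4 @ $11.90 = $5,684.15
Ending inventory: 167 @ $15.65 + 209 @ $14.15 + 68 @ $12.95 + 276 @ $11.90 = $9,735.90

COGS = $5,684.15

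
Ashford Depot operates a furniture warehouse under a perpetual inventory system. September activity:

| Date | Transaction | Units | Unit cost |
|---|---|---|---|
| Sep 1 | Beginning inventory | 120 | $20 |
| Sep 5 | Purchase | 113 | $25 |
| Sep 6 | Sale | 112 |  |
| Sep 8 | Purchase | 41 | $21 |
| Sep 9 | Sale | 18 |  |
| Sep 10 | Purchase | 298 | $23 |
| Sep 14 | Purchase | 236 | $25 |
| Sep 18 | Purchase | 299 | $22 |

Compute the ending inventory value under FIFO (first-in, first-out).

Ending inventory = $22,768

Sep 6, 112 sold [FIFO — oldest first]: 112 @ $20 = $2,240
Sep 9, 18 sold [FIFO — oldest first]: 8 @ $20 + 10 @ $25 = $410
Total COGS = $2,240 + $410 = $2,650
Ending inventory: 103 @ $25 + 41 @ $21 + 298 @ $23 + 236 @ $25 + 299 @ $22 = $22,768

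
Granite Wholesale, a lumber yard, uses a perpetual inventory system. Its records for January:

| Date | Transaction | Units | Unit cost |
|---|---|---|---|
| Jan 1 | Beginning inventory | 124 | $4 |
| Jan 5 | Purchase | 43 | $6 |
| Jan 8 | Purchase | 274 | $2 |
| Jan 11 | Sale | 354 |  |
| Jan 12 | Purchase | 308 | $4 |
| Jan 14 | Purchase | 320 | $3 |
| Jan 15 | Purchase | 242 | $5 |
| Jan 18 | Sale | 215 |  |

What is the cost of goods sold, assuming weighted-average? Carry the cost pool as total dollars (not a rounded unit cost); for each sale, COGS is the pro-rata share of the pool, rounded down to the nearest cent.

After Jan 1: 124 on hand, pool $496.00 (≈ $4.0000 each)
After Jan 5: 167 on hand, pool $754.00 (≈ $4.5150 each)
After Jan 8: 441 on hand, pool $1,302.00 (≈ $2.9524 each)
Jan 11, sell 354: 354/441 × $1,302.00 → $1,045.14
After Jan 12: 395 on hand, pool $1,488.86 (≈ $3.7693 each)
After Jan 14: 715 on hand, pool $2,448.86 (≈ $3.4250 each)
After Jan 15: 957 on hand, pool $3,658.86 (≈ $3.8233 each)
Jan 18, sell 215: 215/957 × $3,658.86 → $822.00
Total COGS = $1,045.14 + $822.00 = $1,867.14
Ending inventory (cost pool remaining) = $2,836.86

COGS = $1,867.14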